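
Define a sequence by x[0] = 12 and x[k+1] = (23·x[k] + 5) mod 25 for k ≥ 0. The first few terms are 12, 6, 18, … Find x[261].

6

x[0] = 12,  x[1] = 6,  x[2] = 18,  x[3] = 19,  x[4] = 17,  x[5] = 21,  x[6] = 13,  x[7] = 4,  x[8] = 22,  x[9] = 11,  x[10] = 8,  x[11] = 14,  x[12] = 2,  x[13] = 1,  x[14] = 3,  x[15] = 24,  x[16] = 7,  x[17] = 16,  x[18] = 23,  x[19] = 9,  x[20] = 12.
The sequence repeats with period 20.
So x[261] = x[0 + ((261-0) mod 20)] = x[1] = 6.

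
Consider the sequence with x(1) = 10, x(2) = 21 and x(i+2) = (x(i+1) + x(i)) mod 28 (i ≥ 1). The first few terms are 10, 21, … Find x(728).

17

x(1) = 10; x(2) = 21; x(3) = 3; x(4) = 24; x(5) = 27; x(6) = 23; x(7) = 22; x(8) = 17; x(9) = 11; x(10) = 0; x(11) = 11; x(12) = 11; x(13) = 22; x(14) = 5; x(15) = 27; x(16) = 4; x(17) = 3; x(18) = 7; x(19) = 10; x(20) = 17; x(21) = 27; x(22) = 16; x(23) = 15; x(24) = 3; x(25) = 18; x(26) = 21; x(27) = 11; x(28) = 4; x(29) = 15; x(30) = 19; x(31) = 6; x(32) = 25; x(33) = 3; x(34) = 0; x(35) = 3; x(36) = 3; x(37) = 6; x(38) = 9; x(39) = 15; x(40) = 24; x(41) = 11; x(42) = 7; x(43) = 18; x(44) = 25; x(45) = 15; x(46) = 12; x(47) = 27; x(48) = 11; x(49) = 10; x(50) = 21.
Since (x(49), x(50)) = (x(1), x(2)) = (10, 21) (two consecutive terms determine the rest), the sequence is periodic with period 48.
(728 - 1) mod 48 = 7, so x(728) = x(8) = 17.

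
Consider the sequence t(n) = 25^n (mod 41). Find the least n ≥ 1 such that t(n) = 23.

t(0) = 1,  t(1) = 25,  t(2) = 10,  t(3) = 4,  t(4) = 18,  t(5) = 40,  t(6) = 16,  t(7) = 31,  t(8) = 37,  t(9) = 23,  t(10) = 1.
The sequence repeats with period 10.
The value 23 first appears (with n ≥ 1) at t(9).

9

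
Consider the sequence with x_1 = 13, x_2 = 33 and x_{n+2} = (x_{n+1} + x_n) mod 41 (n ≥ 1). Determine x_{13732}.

3

We have x_1 = 13,  x_2 = 33,  x_3 = 5,  x_4 = 38,  x_5 = 2,  x_6 = 40,  x_7 = 1,  x_8 = 0,  x_9 = 1,  x_{10} = 1,  x_{11} = 2,  x_{12} = 3,  x_{13} = 5,  x_{14} = 8,  x_{15} = 13,  x_{16} = 21,  x_{17} = 34,  x_{18} = 14,  x_{19} = 7,  x_{20} = 21,  x_{21} = 28,  x_{22} = 8,  x_{23} = 36,  x_{24} = 3,  x_{25} = 39,  x_{26} = 1,  x_{27} = 40,  x_{28} = 0,  x_{29} = 40,  x_{30} = 40,  x_{31} = 39,  x_{32} = 38,  x_{33} = 36,  x_{34} = 33,  x_{35} = 28,  x_{36} = 20,  x_{37} = 7,  x_{38} = 27,  x_{39} = 34,  x_{40} = 20,  x_{41} = 13,  x_{42} = 33.
The sequence repeats with period 40.
So x_{13732} = x_{1 + ((13732-1) mod 40)} = x_{12} = 3.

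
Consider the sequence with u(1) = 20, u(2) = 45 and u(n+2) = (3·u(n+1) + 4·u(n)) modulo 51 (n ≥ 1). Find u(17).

20

Listing terms: u(1) = 20, u(2) = 45, u(3) = 11, u(4) = 9, u(5) = 20, u(6) = 45.
Since (u(5), u(6)) = (u(1), u(2)) = (20, 45) (two consecutive terms determine the rest), the sequence is periodic with period 4.
So u(17) = u(1 + ((17-1) mod 4)) = u(1) = 20.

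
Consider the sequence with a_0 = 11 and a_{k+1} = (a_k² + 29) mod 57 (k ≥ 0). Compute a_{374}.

35

Computing terms: a_0 = 11; a_1 = 36; a_2 = 14; a_3 = 54; a_4 = 38; a_5 = 48; a_6 = 53; a_7 = 45; a_8 = 2; a_9 = 33; a_{10} = 35; a_{11} = 0; a_{12} = 29; a_{13} = 15; a_{14} = 26; a_{15} = 21; a_{16} = 14.
Since a_{16} = a_2 = 14, the sequence is eventually periodic: after a pre-period of length 2 it cycles with period 14.
For k ≥ 2, a_k depends only on (k - 2) mod 14. (374 - 2) mod 14 = 8, so a_{374} = a_{10} = 35.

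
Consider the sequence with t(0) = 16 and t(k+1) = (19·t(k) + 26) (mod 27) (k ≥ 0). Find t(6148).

15

Computing terms: t(0) = 16; t(1) = 6; t(2) = 5; t(3) = 13; t(4) = 3; t(5) = 2; t(6) = 10; t(7) = 0; t(8) = 26; t(9) = 7; t(10) = 24; t(11) = 23; t(12) = 4; t(13) = 21; t(14) = 20; t(15) = 1; t(16) = 18; t(17) = 17; t(18) = 25; t(19) = 15; t(20) = 14; t(21) = 22; t(22) = 12; t(23) = 11; t(24) = 19; t(25) = 9; t(26) = 8; t(27) = 16.
Since t(27) = t(0) = 16, the sequence is periodic with period 27.
(6148 - 0) mod 27 = 19, so t(6148) = t(19) = 15.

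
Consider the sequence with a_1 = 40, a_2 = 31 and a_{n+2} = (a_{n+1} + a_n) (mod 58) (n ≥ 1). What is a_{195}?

Listing terms: a_1 = 40, a_2 = 31, a_3 = 13, a_4 = 44, a_5 = 57, a_6 = 43, a_7 = 42, a_8 = 27, a_9 = 11, a_{10} = 38, a_{11} = 49, a_{12} = 29, a_{13} = 20, a_{14} = 49, a_{15} = 11, a_{16} = 2, a_{17} = 13, a_{18} = 15, a_{19} = 28, a_{20} = 43, a_{21} = 13, a_{22} = 56, a_{23} = 11, a_{24} = 9, a_{25} = 20, a_{26} = 29, a_{27} = 49, a_{28} = 20, a_{29} = 11, a_{30} = 31, a_{31} = 42, a_{32} = 15, a_{33} = 57, a_{34} = 14, a_{35} = 13, a_{36} = 27, a_{37} = 40, a_{38} = 9, a_{39} = 49, a_{40} = 0, a_{41} = 49, a_{42} = 49, a_{43} = 40, a_{44} = 31.
Since (a_{43}, a_{44}) = (a_1, a_2) = (40, 31) (two consecutive terms determine the rest), the sequence is periodic with period 42.
(195 - 1) mod 42 = 26, so a_{195} = a_{27} = 49.

49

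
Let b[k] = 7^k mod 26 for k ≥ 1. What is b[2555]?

b[1] = 7; b[2] = 23; b[3] = 5; b[4] = 9; b[5] = 11; b[6] = 25; b[7] = 19; b[8] = 3; b[9] = 21; b[10] = 17; b[11] = 15; b[12] = 1; b[13] = 7.
The sequence repeats with period 12.
So b[2555] = b[1 + ((2555-1) mod 12)] = b[11] = 15.

15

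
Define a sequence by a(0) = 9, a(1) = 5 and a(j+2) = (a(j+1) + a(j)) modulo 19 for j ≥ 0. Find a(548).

Computing terms: a(0) = 9; a(1) = 5; a(2) = 14; a(3) = 0; a(4) = 14; a(5) = 14; a(6) = 9; a(7) = 4; a(8) = 13; a(9) = 17; a(10) = 11; a(11) = 9; a(12) = 1; a(13) = 10; a(14) = 11; a(15) = 2; a(16) = 13; a(17) = 15; a(18) = 9; a(19) = 5.
The sequence repeats with period 18.
So a(548) = a(0 + ((548-0) mod 18)) = a(8) = 13.

13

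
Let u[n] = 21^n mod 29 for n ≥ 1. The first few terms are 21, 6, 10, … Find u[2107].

12

Computing terms: u[1] = 21; u[2] = 6; u[3] = 10; u[4] = 7; u[5] = 2; u[6] = 13; u[7] = 12; u[8] = 20; u[9] = 14; u[10] = 4; u[11] = 26; u[12] = 24; u[13] = 11; u[14] = 28; u[15] = 8; u[16] = 23; u[17] = 19; u[18] = 22; u[19] = 27; u[20] = 16; u[21] = 17; u[22] = 9; u[23] = 15; u[24] = 25; u[25] = 3; u[26] = 5; u[27] = 18; u[28] = 1; u[29] = 21.
Since u[29] = u[1] = 21, the sequence is periodic with period 28.
So u[2107] = u[1 + ((2107-1) mod 28)] = u[7] = 12.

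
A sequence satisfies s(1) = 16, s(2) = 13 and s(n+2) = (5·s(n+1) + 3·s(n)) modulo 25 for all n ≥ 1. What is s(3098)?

8

We have s(1) = 16; s(2) = 13; s(3) = 13; s(4) = 4; s(5) = 9; s(6) = 7; s(7) = 12; s(8) = 6; s(9) = 16; s(10) = 23; s(11) = 13; s(12) = 9; s(13) = 9; s(14) = 22; s(15) = 12; s(16) = 1; s(17) = 16; s(18) = 8; s(19) = 13; s(20) = 14; s(21) = 9; s(22) = 12; s(23) = 12; s(24) = 21; s(25) = 16; s(26) = 18; s(27) = 13; s(28) = 19; s(29) = 9; s(30) = 2; s(31) = 12; s(32) = 16; s(33) = 16; s(34) = 3; s(35) = 13; s(36) = 24; s(37) = 9; s(38) = 17; s(39) = 12; s(40) = 11; s(41) = 16; s(42) = 13.
The sequence repeats with period 40.
(3098 - 1) mod 40 = 17, so s(3098) = s(18) = 8.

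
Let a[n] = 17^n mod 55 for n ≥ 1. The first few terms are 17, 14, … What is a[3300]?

Listing terms: a[1] = 17; a[2] = 14; a[3] = 18; a[4] = 31; a[5] = 32; a[6] = 49; a[7] = 8; a[8] = 26; a[9] = 2; a[10] = 34; a[11] = 28; a[12] = 36; a[13] = 7; a[14] = 9; a[15] = 43; a[16] = 16; a[17] = 52; a[18] = 4; a[19] = 13; a[20] = 1; a[21] = 17.
The sequence repeats with period 20.
(3300 - 1) mod 20 = 19, so a[3300] = a[20] = 1.

1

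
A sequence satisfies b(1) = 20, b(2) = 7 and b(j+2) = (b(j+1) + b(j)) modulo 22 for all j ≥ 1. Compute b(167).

13

Computing terms: b(1) = 20, b(2) = 7, b(3) = 5, b(4) = 12, b(5) = 17, b(6) = 7, b(7) = 2, b(8) = 9, b(9) = 11, b(10) = 20, b(11) = 9, b(12) = 7, b(13) = 16, b(14) = 1, b(15) = 17, b(16) = 18, b(17) = 13, b(18) = 9, b(19) = 0, b(20) = 9, b(21) = 9, b(22) = 18, b(23) = 5, b(24) = 1, b(25) = 6, b(26) = 7, b(27) = 13, b(28) = 20, b(29) = 11, b(30) = 9, b(31) = 20, b(32) = 7.
Since (b(31), b(32)) = (b(1), b(2)) = (20, 7) (two consecutive terms determine the rest), the sequence is periodic with period 30.
(167 - 1) mod 30 = 16, so b(167) = b(17) = 13.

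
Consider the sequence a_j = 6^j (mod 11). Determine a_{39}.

2

We have a_0 = 1,  a_1 = 6,  a_2 = 3,  a_3 = 7,  a_4 = 9,  a_5 = 10,  a_6 = 5,  a_7 = 8,  a_8 = 4,  a_9 = 2,  a_{10} = 1.
The sequence repeats with period 10.
So a_{39} = a_{0 + ((39-0) mod 10)} = a_9 = 2.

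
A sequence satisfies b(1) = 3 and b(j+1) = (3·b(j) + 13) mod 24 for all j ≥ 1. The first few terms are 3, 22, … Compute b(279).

7

Computing terms: b(1) = 3; b(2) = 22; b(3) = 7; b(4) = 10; b(5) = 19; b(6) = 22.
Since b(6) = b(2) = 22, the sequence is eventually periodic: after a pre-period of length 1 it cycles with period 4.
For j ≥ 2, b(j) depends only on (j - 2) mod 4. (279 - 2) mod 4 = 1, so b(279) = b(3) = 7.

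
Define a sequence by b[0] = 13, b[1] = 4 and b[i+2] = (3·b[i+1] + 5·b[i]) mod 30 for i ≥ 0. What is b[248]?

We have b[0] = 13, b[1] = 4, b[2] = 17, b[3] = 11, b[4] = 28, b[5] = 19, b[6] = 17, b[7] = 26, b[8] = 13, b[9] = 19, b[10] = 2, b[11] = 11, b[12] = 13, b[13] = 4.
Since (b[12], b[13]) = (b[0], b[1]) = (13, 4) (two consecutive terms determine the rest), the sequence is periodic with period 12.
(248 - 0) mod 12 = 8, so b[248] = b[8] = 13.

13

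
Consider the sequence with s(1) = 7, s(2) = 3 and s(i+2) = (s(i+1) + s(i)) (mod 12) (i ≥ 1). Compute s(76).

1

Listing terms: s(1) = 7,  s(2) = 3,  s(3) = 10,  s(4) = 1,  s(5) = 11,  s(6) = 0,  s(7) = 11,  s(8) = 11,  s(9) = 10,  s(10) = 9,  s(11) = 7,  s(12) = 4,  s(13) = 11,  s(14) = 3,  s(15) = 2,  s(16) = 5,  s(17) = 7,  s(18) = 0,  s(19) = 7,  s(20) = 7,  s(21) = 2,  s(22) = 9,  s(23) = 11,  s(24) = 8,  s(25) = 7,  s(26) = 3.
Since (s(25), s(26)) = (s(1), s(2)) = (7, 3) (two consecutive terms determine the rest), the sequence is periodic with period 24.
So s(76) = s(1 + ((76-1) mod 24)) = s(4) = 1.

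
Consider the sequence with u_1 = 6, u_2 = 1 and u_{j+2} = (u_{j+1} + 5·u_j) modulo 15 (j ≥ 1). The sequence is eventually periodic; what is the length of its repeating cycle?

Computing terms: u_1 = 6; u_2 = 1; u_3 = 1; u_4 = 6; u_5 = 11; u_6 = 11; u_7 = 6; u_8 = 1.
The sequence repeats with period 6.

6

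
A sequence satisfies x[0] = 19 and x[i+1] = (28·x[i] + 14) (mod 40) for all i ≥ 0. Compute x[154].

22

Computing terms: x[0] = 19, x[1] = 26, x[2] = 22, x[3] = 30, x[4] = 14, x[5] = 6, x[6] = 22.
Since x[6] = x[2] = 22, the sequence is eventually periodic: after a pre-period of length 2 it cycles with period 4.
For i ≥ 2, x[i] depends only on (i - 2) mod 4. (154 - 2) mod 4 = 0, so x[154] = x[2] = 22.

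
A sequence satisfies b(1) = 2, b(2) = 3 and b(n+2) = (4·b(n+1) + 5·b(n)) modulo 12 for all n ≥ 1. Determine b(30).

11

b(1) = 2, b(2) = 3, b(3) = 10, b(4) = 7, b(5) = 6, b(6) = 11, b(7) = 2, b(8) = 3.
Since (b(7), b(8)) = (b(1), b(2)) = (2, 3) (two consecutive terms determine the rest), the sequence is periodic with period 6.
So b(30) = b(1 + ((30-1) mod 6)) = b(6) = 11.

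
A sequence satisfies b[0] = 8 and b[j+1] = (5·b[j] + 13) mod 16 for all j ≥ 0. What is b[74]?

We have b[0] = 8,  b[1] = 5,  b[2] = 6,  b[3] = 11,  b[4] = 4,  b[5] = 1,  b[6] = 2,  b[7] = 7,  b[8] = 0,  b[9] = 13,  b[10] = 14,  b[11] = 3,  b[12] = 12,  b[13] = 9,  b[14] = 10,  b[15] = 15,  b[16] = 8.
The sequence repeats with period 16.
(74 - 0) mod 16 = 10, so b[74] = b[10] = 14.

14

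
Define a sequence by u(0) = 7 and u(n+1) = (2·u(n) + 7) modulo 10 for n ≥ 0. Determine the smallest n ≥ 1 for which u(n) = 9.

2

u(0) = 7; u(1) = 1; u(2) = 9; u(3) = 5; u(4) = 7.
Since u(4) = u(0) = 7, the sequence is periodic with period 4.
The value 9 first appears (with n ≥ 1) at u(2).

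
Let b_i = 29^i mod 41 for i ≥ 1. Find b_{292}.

25

We have b_1 = 29, b_2 = 21, b_3 = 35, b_4 = 31, b_5 = 38, b_6 = 36, b_7 = 19, b_8 = 18, b_9 = 30, b_{10} = 9, b_{11} = 15, b_{12} = 25, b_{13} = 28, b_{14} = 33, b_{15} = 14, b_{16} = 37, b_{17} = 7, b_{18} = 39, b_{19} = 24, b_{20} = 40, b_{21} = 12, b_{22} = 20, b_{23} = 6, b_{24} = 10, b_{25} = 3, b_{26} = 5, b_{27} = 22, b_{28} = 23, b_{29} = 11, b_{30} = 32, b_{31} = 26, b_{32} = 16, b_{33} = 13, b_{34} = 8, b_{35} = 27, b_{36} = 4, b_{37} = 34, b_{38} = 2, b_{39} = 17, b_{40} = 1, b_{41} = 29.
Since b_{41} = b_1 = 29, the sequence is periodic with period 40.
(292 - 1) mod 40 = 11, so b_{292} = b_{12} = 25.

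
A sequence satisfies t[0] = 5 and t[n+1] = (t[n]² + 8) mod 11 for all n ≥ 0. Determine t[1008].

6

t[0] = 5; t[1] = 0; t[2] = 8; t[3] = 6; t[4] = 0.
Since t[4] = t[1] = 0, the sequence is eventually periodic: after a pre-period of length 1 it cycles with period 3.
For n ≥ 1, t[n] depends only on (n - 1) mod 3. (1008 - 1) mod 3 = 2, so t[1008] = t[3] = 6.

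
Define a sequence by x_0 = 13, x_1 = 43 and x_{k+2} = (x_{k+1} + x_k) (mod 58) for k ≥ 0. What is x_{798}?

We have x_0 = 13; x_1 = 43; x_2 = 56; x_3 = 41; x_4 = 39; x_5 = 22; x_6 = 3; x_7 = 25; x_8 = 28; x_9 = 53; x_{10} = 23; x_{11} = 18; x_{12} = 41; x_{13} = 1; x_{14} = 42; x_{15} = 43; x_{16} = 27; x_{17} = 12; x_{18} = 39; x_{19} = 51; x_{20} = 32; x_{21} = 25; x_{22} = 57; x_{23} = 24; x_{24} = 23; x_{25} = 47; x_{26} = 12; x_{27} = 1; x_{28} = 13; x_{29} = 14; x_{30} = 27; x_{31} = 41; x_{32} = 10; x_{33} = 51; x_{34} = 3; x_{35} = 54; x_{36} = 57; x_{37} = 53; x_{38} = 52; x_{39} = 47; x_{40} = 41; x_{41} = 30; x_{42} = 13; x_{43} = 43.
Since (x_{42}, x_{43}) = (x_0, x_1) = (13, 43) (two consecutive terms determine the rest), the sequence is periodic with period 42.
(798 - 0) mod 42 = 0, so x_{798} = x_0 = 13.

13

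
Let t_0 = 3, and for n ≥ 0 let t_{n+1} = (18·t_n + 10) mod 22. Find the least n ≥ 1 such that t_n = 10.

Computing terms: t_0 = 3, t_1 = 20, t_2 = 18, t_3 = 4, t_4 = 16, t_5 = 12, t_6 = 6, t_7 = 8, t_8 = 0, t_9 = 10, t_{10} = 14, t_{11} = 20.
Since t_{11} = t_1 = 20, the sequence is eventually periodic: after a pre-period of length 1 it cycles with period 10.
The value 10 first appears (with n ≥ 1) at t_9.

9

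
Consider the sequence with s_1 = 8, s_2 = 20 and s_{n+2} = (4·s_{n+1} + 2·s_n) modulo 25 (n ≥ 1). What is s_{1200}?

s_1 = 8,  s_2 = 20,  s_3 = 21,  s_4 = 24,  s_5 = 13,  s_6 = 0,  s_7 = 1,  s_8 = 4,  s_9 = 18,  s_{10} = 5,  s_{11} = 6,  s_{12} = 9,  s_{13} = 23,  s_{14} = 10,  s_{15} = 11,  s_{16} = 14,  s_{17} = 3,  s_{18} = 15,  s_{19} = 16,  s_{20} = 19,  s_{21} = 8,  s_{22} = 20.
The sequence repeats with period 20.
(1200 - 1) mod 20 = 19, so s_{1200} = s_{20} = 19.

19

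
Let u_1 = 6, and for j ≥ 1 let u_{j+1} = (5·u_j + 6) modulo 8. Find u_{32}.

Computing terms: u_1 = 6; u_2 = 4; u_3 = 2; u_4 = 0; u_5 = 6.
Since u_5 = u_1 = 6, the sequence is periodic with period 4.
(32 - 1) mod 4 = 3, so u_{32} = u_4 = 0.

0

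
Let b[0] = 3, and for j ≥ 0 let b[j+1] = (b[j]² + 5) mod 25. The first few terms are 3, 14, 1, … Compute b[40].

Computing terms: b[0] = 3,  b[1] = 14,  b[2] = 1,  b[3] = 6,  b[4] = 16,  b[5] = 11,  b[6] = 1.
Since b[6] = b[2] = 1, the sequence is eventually periodic: after a pre-period of length 2 it cycles with period 4.
For j ≥ 2, b[j] depends only on (j - 2) mod 4. (40 - 2) mod 4 = 2, so b[40] = b[4] = 16.

16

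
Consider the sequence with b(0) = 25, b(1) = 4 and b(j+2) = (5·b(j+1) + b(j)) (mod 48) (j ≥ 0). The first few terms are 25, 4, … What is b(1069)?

20

Computing terms: b(0) = 25, b(1) = 4, b(2) = 45, b(3) = 37, b(4) = 38, b(5) = 35, b(6) = 21, b(7) = 44, b(8) = 1, b(9) = 1, b(10) = 6, b(11) = 31, b(12) = 17, b(13) = 20, b(14) = 21, b(15) = 29, b(16) = 22, b(17) = 43, b(18) = 45, b(19) = 28, b(20) = 41, b(21) = 41, b(22) = 6, b(23) = 23, b(24) = 25, b(25) = 4.
The sequence repeats with period 24.
(1069 - 0) mod 24 = 13, so b(1069) = b(13) = 20.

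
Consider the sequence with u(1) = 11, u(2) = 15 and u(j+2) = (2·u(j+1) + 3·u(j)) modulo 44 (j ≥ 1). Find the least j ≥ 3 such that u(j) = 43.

We have u(1) = 11, u(2) = 15, u(3) = 19, u(4) = 39, u(5) = 3, u(6) = 35, u(7) = 35, u(8) = 43, u(9) = 15, u(10) = 27, u(11) = 11, u(12) = 15.
Since (u(11), u(12)) = (u(1), u(2)) = (11, 15) (two consecutive terms determine the rest), the sequence is periodic with period 10.
The value 43 first appears (with j ≥ 3) at u(8).

8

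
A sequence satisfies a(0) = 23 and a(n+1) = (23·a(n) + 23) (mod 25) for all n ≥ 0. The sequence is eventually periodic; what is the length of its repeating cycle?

Computing terms: a(0) = 23, a(1) = 2, a(2) = 19, a(3) = 10, a(4) = 3, a(5) = 17, a(6) = 14, a(7) = 20, a(8) = 8, a(9) = 7, a(10) = 9, a(11) = 5, a(12) = 13, a(13) = 22, a(14) = 4, a(15) = 15, a(16) = 18, a(17) = 12, a(18) = 24, a(19) = 0, a(20) = 23.
The sequence repeats with period 20.

20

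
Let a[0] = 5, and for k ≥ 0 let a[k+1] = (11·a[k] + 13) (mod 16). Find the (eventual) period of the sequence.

8

We have a[0] = 5,  a[1] = 4,  a[2] = 9,  a[3] = 0,  a[4] = 13,  a[5] = 12,  a[6] = 1,  a[7] = 8,  a[8] = 5.
The sequence repeats with period 8.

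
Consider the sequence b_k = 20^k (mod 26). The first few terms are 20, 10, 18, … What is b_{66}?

12

b_1 = 20; b_2 = 10; b_3 = 18; b_4 = 22; b_5 = 24; b_6 = 12; b_7 = 6; b_8 = 16; b_9 = 8; b_{10} = 4; b_{11} = 2; b_{12} = 14; b_{13} = 20.
The sequence repeats with period 12.
(66 - 1) mod 12 = 5, so b_{66} = b_6 = 12.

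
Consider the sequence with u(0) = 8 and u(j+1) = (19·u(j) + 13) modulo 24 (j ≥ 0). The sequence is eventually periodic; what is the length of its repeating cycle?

12

We have u(0) = 8, u(1) = 21, u(2) = 4, u(3) = 17, u(4) = 0, u(5) = 13, u(6) = 20, u(7) = 9, u(8) = 16, u(9) = 5, u(10) = 12, u(11) = 1, u(12) = 8.
Since u(12) = u(0) = 8, the sequence is periodic with period 12.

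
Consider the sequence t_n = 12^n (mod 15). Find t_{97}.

Computing terms: t_0 = 1; t_1 = 12; t_2 = 9; t_3 = 3; t_4 = 6; t_5 = 12.
Since t_5 = t_1 = 12, the sequence is eventually periodic: after a pre-period of length 1 it cycles with period 4.
For n ≥ 1, t_n depends only on (n - 1) mod 4. (97 - 1) mod 4 = 0, so t_{97} = t_1 = 12.

12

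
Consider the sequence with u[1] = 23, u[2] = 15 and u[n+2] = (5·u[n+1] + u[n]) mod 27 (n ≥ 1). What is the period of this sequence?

8

Listing terms: u[1] = 23, u[2] = 15, u[3] = 17, u[4] = 19, u[5] = 4, u[6] = 12, u[7] = 10, u[8] = 8, u[9] = 23, u[10] = 15.
The sequence repeats with period 8.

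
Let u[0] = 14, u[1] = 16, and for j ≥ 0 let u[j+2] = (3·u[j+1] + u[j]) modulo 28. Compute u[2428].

u[0] = 14, u[1] = 16, u[2] = 6, u[3] = 6, u[4] = 24, u[5] = 22, u[6] = 6, u[7] = 12, u[8] = 14, u[9] = 26, u[10] = 8, u[11] = 22, u[12] = 18, u[13] = 20, u[14] = 22, u[15] = 2, u[16] = 0, u[17] = 2, u[18] = 6, u[19] = 20, u[20] = 10, u[21] = 22, u[22] = 20, u[23] = 26, u[24] = 14, u[25] = 12, u[26] = 22, u[27] = 22, u[28] = 4, u[29] = 6, u[30] = 22, u[31] = 16, u[32] = 14, u[33] = 2, u[34] = 20, u[35] = 6, u[36] = 10, u[37] = 8, u[38] = 6, u[39] = 26, u[40] = 0, u[41] = 26, u[42] = 22, u[43] = 8, u[44] = 18, u[45] = 6, u[46] = 8, u[47] = 2, u[48] = 14, u[49] = 16.
Since (u[48], u[49]) = (u[0], u[1]) = (14, 16) (two consecutive terms determine the rest), the sequence is periodic with period 48.
(2428 - 0) mod 48 = 28, so u[2428] = u[28] = 4.

4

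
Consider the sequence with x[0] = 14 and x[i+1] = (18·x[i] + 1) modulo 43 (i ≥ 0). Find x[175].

25

x[0] = 14, x[1] = 38, x[2] = 40, x[3] = 33, x[4] = 36, x[5] = 4, x[6] = 30, x[7] = 25, x[8] = 21, x[9] = 35, x[10] = 29, x[11] = 7, x[12] = 41, x[13] = 8, x[14] = 16, x[15] = 31, x[16] = 0, x[17] = 1, x[18] = 19, x[19] = 42, x[20] = 26, x[21] = 39, x[22] = 15, x[23] = 13, x[24] = 20, x[25] = 17, x[26] = 6, x[27] = 23, x[28] = 28, x[29] = 32, x[30] = 18, x[31] = 24, x[32] = 3, x[33] = 12, x[34] = 2, x[35] = 37, x[36] = 22, x[37] = 10, x[38] = 9, x[39] = 34, x[40] = 11, x[41] = 27, x[42] = 14.
The sequence repeats with period 42.
(175 - 0) mod 42 = 7, so x[175] = x[7] = 25.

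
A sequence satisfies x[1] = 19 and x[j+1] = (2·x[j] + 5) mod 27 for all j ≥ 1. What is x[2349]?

10

Computing terms: x[1] = 19; x[2] = 16; x[3] = 10; x[4] = 25; x[5] = 1; x[6] = 7; x[7] = 19.
Since x[7] = x[1] = 19, the sequence is periodic with period 6.
So x[2349] = x[1 + ((2349-1) mod 6)] = x[3] = 10.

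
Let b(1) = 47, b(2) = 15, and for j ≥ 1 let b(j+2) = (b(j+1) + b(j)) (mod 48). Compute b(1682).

15

Computing terms: b(1) = 47, b(2) = 15, b(3) = 14, b(4) = 29, b(5) = 43, b(6) = 24, b(7) = 19, b(8) = 43, b(9) = 14, b(10) = 9, b(11) = 23, b(12) = 32, b(13) = 7, b(14) = 39, b(15) = 46, b(16) = 37, b(17) = 35, b(18) = 24, b(19) = 11, b(20) = 35, b(21) = 46, b(22) = 33, b(23) = 31, b(24) = 16, b(25) = 47, b(26) = 15.
The sequence repeats with period 24.
(1682 - 1) mod 24 = 1, so b(1682) = b(2) = 15.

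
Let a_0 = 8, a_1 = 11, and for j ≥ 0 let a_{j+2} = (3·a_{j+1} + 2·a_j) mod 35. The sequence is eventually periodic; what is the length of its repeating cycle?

48

Computing terms: a_0 = 8, a_1 = 11, a_2 = 14, a_3 = 29, a_4 = 10, a_5 = 18, a_6 = 4, a_7 = 13, a_8 = 12, a_9 = 27, a_{10} = 0, a_{11} = 19, a_{12} = 22, a_{13} = 34, a_{14} = 6, a_{15} = 16, a_{16} = 25, a_{17} = 2, a_{18} = 21, a_{19} = 32, a_{20} = 33, a_{21} = 23, a_{22} = 30, a_{23} = 31, a_{24} = 13, a_{25} = 31, a_{26} = 14, a_{27} = 34, a_{28} = 25, a_{29} = 3, a_{30} = 24, a_{31} = 8, a_{32} = 2, a_{33} = 22, a_{34} = 0, a_{35} = 9, a_{36} = 27, a_{37} = 29, a_{38} = 1, a_{39} = 26, a_{40} = 10, a_{41} = 12, a_{42} = 21, a_{43} = 17, a_{44} = 23, a_{45} = 33, a_{46} = 5, a_{47} = 11, a_{48} = 8, a_{49} = 11.
Since (a_{48}, a_{49}) = (a_0, a_1) = (8, 11) (two consecutive terms determine the rest), the sequence is periodic with period 48.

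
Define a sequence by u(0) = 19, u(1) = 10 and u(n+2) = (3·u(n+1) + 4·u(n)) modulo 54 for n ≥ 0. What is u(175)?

We have u(0) = 19,  u(1) = 10,  u(2) = 52,  u(3) = 34,  u(4) = 40,  u(5) = 40,  u(6) = 10,  u(7) = 28,  u(8) = 16,  u(9) = 52,  u(10) = 4,  u(11) = 4,  u(12) = 28,  u(13) = 46,  u(14) = 34,  u(15) = 16,  u(16) = 22,  u(17) = 22,  u(18) = 46,  u(19) = 10,  u(20) = 52.
Since (u(19), u(20)) = (u(1), u(2)) = (10, 52) (two consecutive terms determine the rest), the sequence is eventually periodic: after a pre-period of length 1 it cycles with period 18.
For n ≥ 1, u(n) depends only on (n - 1) mod 18. (175 - 1) mod 18 = 12, so u(175) = u(13) = 46.

46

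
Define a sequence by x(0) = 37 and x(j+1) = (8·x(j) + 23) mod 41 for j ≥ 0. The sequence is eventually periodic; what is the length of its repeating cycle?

20

Computing terms: x(0) = 37; x(1) = 32; x(2) = 33; x(3) = 0; x(4) = 23; x(5) = 2; x(6) = 39; x(7) = 7; x(8) = 38; x(9) = 40; x(10) = 15; x(11) = 20; x(12) = 19; x(13) = 11; x(14) = 29; x(15) = 9; x(16) = 13; x(17) = 4; x(18) = 14; x(19) = 12; x(20) = 37.
The sequence repeats with period 20.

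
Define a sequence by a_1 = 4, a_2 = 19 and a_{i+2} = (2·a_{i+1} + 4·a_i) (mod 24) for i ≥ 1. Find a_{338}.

16

a_1 = 4,  a_2 = 19,  a_3 = 6,  a_4 = 16,  a_5 = 8,  a_6 = 8,  a_7 = 0,  a_8 = 8,  a_9 = 16,  a_{10} = 16,  a_{11} = 0,  a_{12} = 16,  a_{13} = 8.
Since (a_{12}, a_{13}) = (a_4, a_5) = (16, 8) (two consecutive terms determine the rest), the sequence is eventually periodic: after a pre-period of length 3 it cycles with period 8.
For i ≥ 4, a_i depends only on (i - 4) mod 8. (338 - 4) mod 8 = 6, so a_{338} = a_{10} = 16.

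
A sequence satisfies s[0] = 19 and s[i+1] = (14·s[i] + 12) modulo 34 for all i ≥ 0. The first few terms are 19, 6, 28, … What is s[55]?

14

Computing terms: s[0] = 19,  s[1] = 6,  s[2] = 28,  s[3] = 30,  s[4] = 24,  s[5] = 8,  s[6] = 22,  s[7] = 14,  s[8] = 4,  s[9] = 0,  s[10] = 12,  s[11] = 10,  s[12] = 16,  s[13] = 32,  s[14] = 18,  s[15] = 26,  s[16] = 2,  s[17] = 6.
Since s[17] = s[1] = 6, the sequence is eventually periodic: after a pre-period of length 1 it cycles with period 16.
For i ≥ 1, s[i] depends only on (i - 1) mod 16. (55 - 1) mod 16 = 6, so s[55] = s[7] = 14.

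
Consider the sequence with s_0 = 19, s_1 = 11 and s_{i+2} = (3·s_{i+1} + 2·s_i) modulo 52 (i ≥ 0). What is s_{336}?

s_0 = 19; s_1 = 11; s_2 = 19; s_3 = 27; s_4 = 15; s_5 = 47; s_6 = 15; s_7 = 35; s_8 = 31; s_9 = 7; s_{10} = 31; s_{11} = 3; s_{12} = 19; s_{13} = 11.
Since (s_{12}, s_{13}) = (s_0, s_1) = (19, 11) (two consecutive terms determine the rest), the sequence is periodic with period 12.
(336 - 0) mod 12 = 0, so s_{336} = s_0 = 19.

19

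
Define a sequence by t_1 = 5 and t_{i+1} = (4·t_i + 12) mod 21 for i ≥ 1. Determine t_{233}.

t_1 = 5, t_2 = 11, t_3 = 14, t_4 = 5.
Since t_4 = t_1 = 5, the sequence is periodic with period 3.
So t_{233} = t_{1 + ((233-1) mod 3)} = t_2 = 11.

11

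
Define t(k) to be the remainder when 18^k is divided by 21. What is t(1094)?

We have t(1) = 18,  t(2) = 9,  t(3) = 15,  t(4) = 18.
The sequence repeats with period 3.
(1094 - 1) mod 3 = 1, so t(1094) = t(2) = 9.

9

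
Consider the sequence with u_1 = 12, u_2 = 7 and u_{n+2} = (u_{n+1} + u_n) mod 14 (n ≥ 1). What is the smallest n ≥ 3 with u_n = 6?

46

u_1 = 12, u_2 = 7, u_3 = 5, u_4 = 12, u_5 = 3, u_6 = 1, u_7 = 4, u_8 = 5, u_9 = 9, u_{10} = 0, u_{11} = 9, u_{12} = 9, u_{13} = 4, u_{14} = 13, u_{15} = 3, u_{16} = 2, u_{17} = 5, u_{18} = 7, u_{19} = 12, u_{20} = 5, u_{21} = 3, u_{22} = 8, u_{23} = 11, u_{24} = 5, u_{25} = 2, u_{26} = 7, u_{27} = 9, u_{28} = 2, u_{29} = 11, u_{30} = 13, u_{31} = 10, u_{32} = 9, u_{33} = 5, u_{34} = 0, u_{35} = 5, u_{36} = 5, u_{37} = 10, u_{38} = 1, u_{39} = 11, u_{40} = 12, u_{41} = 9, u_{42} = 7, u_{43} = 2, u_{44} = 9, u_{45} = 11, u_{46} = 6, u_{47} = 3, u_{48} = 9, u_{49} = 12, u_{50} = 7.
Since (u_{49}, u_{50}) = (u_1, u_2) = (12, 7) (two consecutive terms determine the rest), the sequence is periodic with period 48.
The value 6 first appears (with n ≥ 3) at u_{46}.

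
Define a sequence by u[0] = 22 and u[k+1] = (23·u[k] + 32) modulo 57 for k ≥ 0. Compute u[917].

7

Listing terms: u[0] = 22,  u[1] = 25,  u[2] = 37,  u[3] = 28,  u[4] = 49,  u[5] = 19,  u[6] = 13,  u[7] = 46,  u[8] = 7,  u[9] = 22.
Since u[9] = u[0] = 22, the sequence is periodic with period 9.
So u[917] = u[0 + ((917-0) mod 9)] = u[8] = 7.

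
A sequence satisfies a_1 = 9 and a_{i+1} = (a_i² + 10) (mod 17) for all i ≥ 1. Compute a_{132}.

12

a_1 = 9,  a_2 = 6,  a_3 = 12,  a_4 = 1,  a_5 = 11,  a_6 = 12.
Since a_6 = a_3 = 12, the sequence is eventually periodic: after a pre-period of length 2 it cycles with period 3.
For i ≥ 3, a_i depends only on (i - 3) mod 3. (132 - 3) mod 3 = 0, so a_{132} = a_3 = 12.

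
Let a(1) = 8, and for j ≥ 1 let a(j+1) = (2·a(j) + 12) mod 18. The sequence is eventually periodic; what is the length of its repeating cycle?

6

Computing terms: a(1) = 8; a(2) = 10; a(3) = 14; a(4) = 4; a(5) = 2; a(6) = 16; a(7) = 8.
The sequence repeats with period 6.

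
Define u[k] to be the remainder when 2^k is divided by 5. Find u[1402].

Listing terms: u[1] = 2, u[2] = 4, u[3] = 3, u[4] = 1, u[5] = 2.
Since u[5] = u[1] = 2, the sequence is periodic with period 4.
(1402 - 1) mod 4 = 1, so u[1402] = u[2] = 4.

4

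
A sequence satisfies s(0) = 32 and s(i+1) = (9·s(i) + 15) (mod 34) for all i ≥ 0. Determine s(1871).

17

Listing terms: s(0) = 32; s(1) = 31; s(2) = 22; s(3) = 9; s(4) = 28; s(5) = 29; s(6) = 4; s(7) = 17; s(8) = 32.
Since s(8) = s(0) = 32, the sequence is periodic with period 8.
So s(1871) = s(0 + ((1871-0) mod 8)) = s(7) = 17.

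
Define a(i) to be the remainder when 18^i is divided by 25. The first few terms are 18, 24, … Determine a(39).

7

Listing terms: a(1) = 18,  a(2) = 24,  a(3) = 7,  a(4) = 1,  a(5) = 18.
The sequence repeats with period 4.
(39 - 1) mod 4 = 2, so a(39) = a(3) = 7.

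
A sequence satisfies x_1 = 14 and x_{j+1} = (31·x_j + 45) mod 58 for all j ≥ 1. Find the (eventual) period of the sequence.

We have x_1 = 14, x_2 = 15, x_3 = 46, x_4 = 21, x_5 = 0, x_6 = 45, x_7 = 48, x_8 = 25, x_9 = 8, x_{10} = 3, x_{11} = 22, x_{12} = 31, x_{13} = 20, x_{14} = 27, x_{15} = 12, x_{16} = 11, x_{17} = 38, x_{18} = 5, x_{19} = 26, x_{20} = 39, x_{21} = 36, x_{22} = 1, x_{23} = 18, x_{24} = 23, x_{25} = 4, x_{26} = 53, x_{27} = 6, x_{28} = 57, x_{29} = 14.
The sequence repeats with period 28.

28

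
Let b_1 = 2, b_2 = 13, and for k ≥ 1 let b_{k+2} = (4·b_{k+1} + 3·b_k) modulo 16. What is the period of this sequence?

8

We have b_1 = 2, b_2 = 13, b_3 = 10, b_4 = 15, b_5 = 10, b_6 = 5, b_7 = 2, b_8 = 7, b_9 = 2, b_{10} = 13.
The sequence repeats with period 8.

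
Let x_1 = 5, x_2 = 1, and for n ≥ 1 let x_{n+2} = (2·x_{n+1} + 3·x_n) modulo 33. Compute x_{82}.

Computing terms: x_1 = 5, x_2 = 1, x_3 = 17, x_4 = 4, x_5 = 26, x_6 = 31, x_7 = 8, x_8 = 10, x_9 = 11, x_{10} = 19, x_{11} = 5, x_{12} = 1.
The sequence repeats with period 10.
(82 - 1) mod 10 = 1, so x_{82} = x_2 = 1.

1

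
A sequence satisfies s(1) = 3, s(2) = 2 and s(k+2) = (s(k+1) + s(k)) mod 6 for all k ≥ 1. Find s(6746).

2

Computing terms: s(1) = 3,  s(2) = 2,  s(3) = 5,  s(4) = 1,  s(5) = 0,  s(6) = 1,  s(7) = 1,  s(8) = 2,  s(9) = 3,  s(10) = 5,  s(11) = 2,  s(12) = 1,  s(13) = 3,  s(14) = 4,  s(15) = 1,  s(16) = 5,  s(17) = 0,  s(18) = 5,  s(19) = 5,  s(20) = 4,  s(21) = 3,  s(22) = 1,  s(23) = 4,  s(24) = 5,  s(25) = 3,  s(26) = 2.
The sequence repeats with period 24.
So s(6746) = s(1 + ((6746-1) mod 24)) = s(2) = 2.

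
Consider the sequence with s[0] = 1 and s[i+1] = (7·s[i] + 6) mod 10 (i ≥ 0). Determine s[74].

7

Computing terms: s[0] = 1; s[1] = 3; s[2] = 7; s[3] = 5; s[4] = 1.
Since s[4] = s[0] = 1, the sequence is periodic with period 4.
So s[74] = s[0 + ((74-0) mod 4)] = s[2] = 7.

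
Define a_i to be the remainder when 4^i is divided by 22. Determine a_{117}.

Computing terms: a_0 = 1; a_1 = 4; a_2 = 16; a_3 = 20; a_4 = 14; a_5 = 12; a_6 = 4.
Since a_6 = a_1 = 4, the sequence is eventually periodic: after a pre-period of length 1 it cycles with period 5.
For i ≥ 1, a_i depends only on (i - 1) mod 5. (117 - 1) mod 5 = 1, so a_{117} = a_2 = 16.

16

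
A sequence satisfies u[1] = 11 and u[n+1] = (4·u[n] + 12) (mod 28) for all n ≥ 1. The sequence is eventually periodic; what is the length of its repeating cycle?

u[1] = 11; u[2] = 0; u[3] = 12; u[4] = 4; u[5] = 0.
Since u[5] = u[2] = 0, the sequence is eventually periodic: after a pre-period of length 1 it cycles with period 3.

3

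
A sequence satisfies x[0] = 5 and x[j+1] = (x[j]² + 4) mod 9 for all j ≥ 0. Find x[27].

We have x[0] = 5,  x[1] = 2,  x[2] = 8,  x[3] = 5.
Since x[3] = x[0] = 5, the sequence is periodic with period 3.
So x[27] = x[0 + ((27-0) mod 3)] = x[0] = 5.

5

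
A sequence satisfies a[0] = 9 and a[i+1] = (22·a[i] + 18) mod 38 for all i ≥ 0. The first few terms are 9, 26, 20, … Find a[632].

20

We have a[0] = 9, a[1] = 26, a[2] = 20, a[3] = 2, a[4] = 24, a[5] = 14, a[6] = 22, a[7] = 8, a[8] = 4, a[9] = 30, a[10] = 32, a[11] = 0, a[12] = 18, a[13] = 34, a[14] = 6, a[15] = 36, a[16] = 12, a[17] = 16, a[18] = 28, a[19] = 26.
Since a[19] = a[1] = 26, the sequence is eventually periodic: after a pre-period of length 1 it cycles with period 18.
For i ≥ 1, a[i] depends only on (i - 1) mod 18. (632 - 1) mod 18 = 1, so a[632] = a[2] = 20.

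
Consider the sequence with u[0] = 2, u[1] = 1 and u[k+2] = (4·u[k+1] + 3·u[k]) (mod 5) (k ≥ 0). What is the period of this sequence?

Listing terms: u[0] = 2,  u[1] = 1,  u[2] = 0,  u[3] = 3,  u[4] = 2,  u[5] = 2,  u[6] = 4,  u[7] = 2,  u[8] = 0,  u[9] = 1,  u[10] = 4,  u[11] = 4,  u[12] = 3,  u[13] = 4,  u[14] = 0,  u[15] = 2,  u[16] = 3,  u[17] = 3,  u[18] = 1,  u[19] = 3,  u[20] = 0,  u[21] = 4,  u[22] = 1,  u[23] = 1,  u[24] = 2,  u[25] = 1.
The sequence repeats with period 24.

24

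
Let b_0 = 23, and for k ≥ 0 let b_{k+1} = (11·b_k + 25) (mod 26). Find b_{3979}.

16

Computing terms: b_0 = 23, b_1 = 18, b_2 = 15, b_3 = 8, b_4 = 9, b_5 = 20, b_6 = 11, b_7 = 16, b_8 = 19, b_9 = 0, b_{10} = 25, b_{11} = 14, b_{12} = 23.
The sequence repeats with period 12.
So b_{3979} = b_{0 + ((3979-0) mod 12)} = b_7 = 16.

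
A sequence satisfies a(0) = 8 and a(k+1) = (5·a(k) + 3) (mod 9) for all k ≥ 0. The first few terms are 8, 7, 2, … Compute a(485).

1

a(0) = 8, a(1) = 7, a(2) = 2, a(3) = 4, a(4) = 5, a(5) = 1, a(6) = 8.
The sequence repeats with period 6.
So a(485) = a(0 + ((485-0) mod 6)) = a(5) = 1.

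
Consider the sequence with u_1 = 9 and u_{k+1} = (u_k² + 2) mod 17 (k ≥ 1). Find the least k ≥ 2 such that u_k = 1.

Computing terms: u_1 = 9,  u_2 = 15,  u_3 = 6,  u_4 = 4,  u_5 = 1,  u_6 = 3,  u_7 = 11,  u_8 = 4.
Since u_8 = u_4 = 4, the sequence is eventually periodic: after a pre-period of length 3 it cycles with period 4.
The value 1 first appears (with k ≥ 2) at u_5.

5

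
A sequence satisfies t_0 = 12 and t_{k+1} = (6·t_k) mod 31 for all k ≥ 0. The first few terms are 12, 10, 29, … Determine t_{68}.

29

Listing terms: t_0 = 12; t_1 = 10; t_2 = 29; t_3 = 19; t_4 = 21; t_5 = 2; t_6 = 12.
Since t_6 = t_0 = 12, the sequence is periodic with period 6.
(68 - 0) mod 6 = 2, so t_{68} = t_2 = 29.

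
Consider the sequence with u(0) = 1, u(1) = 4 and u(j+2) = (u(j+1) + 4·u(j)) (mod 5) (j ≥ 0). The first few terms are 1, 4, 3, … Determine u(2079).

Listing terms: u(0) = 1; u(1) = 4; u(2) = 3; u(3) = 4; u(4) = 1; u(5) = 2; u(6) = 1; u(7) = 4.
The sequence repeats with period 6.
So u(2079) = u(0 + ((2079-0) mod 6)) = u(3) = 4.

4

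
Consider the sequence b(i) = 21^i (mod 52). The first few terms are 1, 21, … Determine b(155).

5

Computing terms: b(0) = 1, b(1) = 21, b(2) = 25, b(3) = 5, b(4) = 1.
The sequence repeats with period 4.
So b(155) = b(0 + ((155-0) mod 4)) = b(3) = 5.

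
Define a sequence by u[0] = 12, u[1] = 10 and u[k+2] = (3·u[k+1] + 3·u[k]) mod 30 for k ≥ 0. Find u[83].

Computing terms: u[0] = 12, u[1] = 10, u[2] = 6, u[3] = 18, u[4] = 12, u[5] = 0, u[6] = 6, u[7] = 18.
Since (u[6], u[7]) = (u[2], u[3]) = (6, 18) (two consecutive terms determine the rest), the sequence is eventually periodic: after a pre-period of length 2 it cycles with period 4.
For k ≥ 2, u[k] depends only on (k - 2) mod 4. (83 - 2) mod 4 = 1, so u[83] = u[3] = 18.

18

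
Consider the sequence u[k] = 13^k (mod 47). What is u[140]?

u[0] = 1; u[1] = 13; u[2] = 28; u[3] = 35; u[4] = 32; u[5] = 40; u[6] = 3; u[7] = 39; u[8] = 37; u[9] = 11; u[10] = 2; u[11] = 26; u[12] = 9; u[13] = 23; u[14] = 17; u[15] = 33; u[16] = 6; u[17] = 31; u[18] = 27; u[19] = 22; u[20] = 4; u[21] = 5; u[22] = 18; u[23] = 46; u[24] = 34; u[25] = 19; u[26] = 12; u[27] = 15; u[28] = 7; u[29] = 44; u[30] = 8; u[31] = 10; u[32] = 36; u[33] = 45; u[34] = 21; u[35] = 38; u[36] = 24; u[37] = 30; u[38] = 14; u[39] = 41; u[40] = 16; u[41] = 20; u[42] = 25; u[43] = 43; u[44] = 42; u[45] = 29; u[46] = 1.
The sequence repeats with period 46.
So u[140] = u[0 + ((140-0) mod 46)] = u[2] = 28.

28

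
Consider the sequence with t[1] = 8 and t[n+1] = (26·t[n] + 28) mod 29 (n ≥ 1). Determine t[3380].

We have t[1] = 8,  t[2] = 4,  t[3] = 16,  t[4] = 9,  t[5] = 1,  t[6] = 25,  t[7] = 11,  t[8] = 24,  t[9] = 14,  t[10] = 15,  t[11] = 12,  t[12] = 21,  t[13] = 23,  t[14] = 17,  t[15] = 6,  t[16] = 10,  t[17] = 27,  t[18] = 5,  t[19] = 13,  t[20] = 18,  t[21] = 3,  t[22] = 19,  t[23] = 0,  t[24] = 28,  t[25] = 2,  t[26] = 22,  t[27] = 20,  t[28] = 26,  t[29] = 8.
The sequence repeats with period 28.
So t[3380] = t[1 + ((3380-1) mod 28)] = t[20] = 18.

18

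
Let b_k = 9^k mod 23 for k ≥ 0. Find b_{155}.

9

We have b_0 = 1; b_1 = 9; b_2 = 12; b_3 = 16; b_4 = 6; b_5 = 8; b_6 = 3; b_7 = 4; b_8 = 13; b_9 = 2; b_{10} = 18; b_{11} = 1.
The sequence repeats with period 11.
So b_{155} = b_{0 + ((155-0) mod 11)} = b_1 = 9.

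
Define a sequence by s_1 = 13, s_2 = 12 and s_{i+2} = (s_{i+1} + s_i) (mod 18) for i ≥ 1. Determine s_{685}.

Computing terms: s_1 = 13, s_2 = 12, s_3 = 7, s_4 = 1, s_5 = 8, s_6 = 9, s_7 = 17, s_8 = 8, s_9 = 7, s_{10} = 15, s_{11} = 4, s_{12} = 1, s_{13} = 5, s_{14} = 6, s_{15} = 11, s_{16} = 17, s_{17} = 10, s_{18} = 9, s_{19} = 1, s_{20} = 10, s_{21} = 11, s_{22} = 3, s_{23} = 14, s_{24} = 17, s_{25} = 13, s_{26} = 12.
Since (s_{25}, s_{26}) = (s_1, s_2) = (13, 12) (two consecutive terms determine the rest), the sequence is periodic with period 24.
(685 - 1) mod 24 = 12, so s_{685} = s_{13} = 5.

5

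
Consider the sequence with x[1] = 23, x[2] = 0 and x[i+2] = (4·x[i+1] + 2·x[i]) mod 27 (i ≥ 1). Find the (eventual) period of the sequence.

Listing terms: x[1] = 23,  x[2] = 0,  x[3] = 19,  x[4] = 22,  x[5] = 18,  x[6] = 8,  x[7] = 14,  x[8] = 18,  x[9] = 19,  x[10] = 4,  x[11] = 0,  x[12] = 8,  x[13] = 5,  x[14] = 9,  x[15] = 19,  x[16] = 13,  x[17] = 9,  x[18] = 8,  x[19] = 23,  x[20] = 0.
The sequence repeats with period 18.

18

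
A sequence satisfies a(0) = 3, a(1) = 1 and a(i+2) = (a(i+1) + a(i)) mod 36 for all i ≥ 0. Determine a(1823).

34

We have a(0) = 3,  a(1) = 1,  a(2) = 4,  a(3) = 5,  a(4) = 9,  a(5) = 14,  a(6) = 23,  a(7) = 1,  a(8) = 24,  a(9) = 25,  a(10) = 13,  a(11) = 2,  a(12) = 15,  a(13) = 17,  a(14) = 32,  a(15) = 13,  a(16) = 9,  a(17) = 22,  a(18) = 31,  a(19) = 17,  a(20) = 12,  a(21) = 29,  a(22) = 5,  a(23) = 34,  a(24) = 3,  a(25) = 1.
Since (a(24), a(25)) = (a(0), a(1)) = (3, 1) (two consecutive terms determine the rest), the sequence is periodic with period 24.
(1823 - 0) mod 24 = 23, so a(1823) = a(23) = 34.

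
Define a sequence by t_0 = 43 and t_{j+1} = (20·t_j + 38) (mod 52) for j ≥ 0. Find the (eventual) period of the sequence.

12

t_0 = 43, t_1 = 14, t_2 = 6, t_3 = 2, t_4 = 26, t_5 = 38, t_6 = 18, t_7 = 34, t_8 = 42, t_9 = 46, t_{10} = 22, t_{11} = 10, t_{12} = 30, t_{13} = 14.
Since t_{13} = t_1 = 14, the sequence is eventually periodic: after a pre-period of length 1 it cycles with period 12.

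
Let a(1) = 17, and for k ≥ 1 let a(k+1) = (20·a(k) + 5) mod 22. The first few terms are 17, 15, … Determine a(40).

5

Computing terms: a(1) = 17,  a(2) = 15,  a(3) = 19,  a(4) = 11,  a(5) = 5,  a(6) = 17.
The sequence repeats with period 5.
So a(40) = a(1 + ((40-1) mod 5)) = a(5) = 5.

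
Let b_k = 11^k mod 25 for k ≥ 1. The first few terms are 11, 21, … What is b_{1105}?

Computing terms: b_1 = 11, b_2 = 21, b_3 = 6, b_4 = 16, b_5 = 1, b_6 = 11.
Since b_6 = b_1 = 11, the sequence is periodic with period 5.
(1105 - 1) mod 5 = 4, so b_{1105} = b_5 = 1.

1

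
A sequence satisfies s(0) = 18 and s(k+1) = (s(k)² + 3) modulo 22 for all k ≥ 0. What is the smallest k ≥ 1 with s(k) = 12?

Computing terms: s(0) = 18,  s(1) = 19,  s(2) = 12,  s(3) = 15,  s(4) = 8,  s(5) = 1,  s(6) = 4,  s(7) = 19.
Since s(7) = s(1) = 19, the sequence is eventually periodic: after a pre-period of length 1 it cycles with period 6.
The value 12 first appears (with k ≥ 1) at s(2).

2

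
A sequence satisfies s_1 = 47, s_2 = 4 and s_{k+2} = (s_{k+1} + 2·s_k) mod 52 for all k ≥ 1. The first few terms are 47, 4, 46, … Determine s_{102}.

46

Computing terms: s_1 = 47,  s_2 = 4,  s_3 = 46,  s_4 = 2,  s_5 = 42,  s_6 = 46,  s_7 = 26,  s_8 = 14,  s_9 = 14,  s_{10} = 42,  s_{11} = 18,  s_{12} = 50,  s_{13} = 34,  s_{14} = 30,  s_{15} = 46,  s_{16} = 2.
Since (s_{15}, s_{16}) = (s_3, s_4) = (46, 2) (two consecutive terms determine the rest), the sequence is eventually periodic: after a pre-period of length 2 it cycles with period 12.
For k ≥ 3, s_k depends only on (k - 3) mod 12. (102 - 3) mod 12 = 3, so s_{102} = s_6 = 46.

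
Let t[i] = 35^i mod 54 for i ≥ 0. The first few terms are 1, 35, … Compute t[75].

53

We have t[0] = 1, t[1] = 35, t[2] = 37, t[3] = 53, t[4] = 19, t[5] = 17, t[6] = 1.
The sequence repeats with period 6.
So t[75] = t[0 + ((75-0) mod 6)] = t[3] = 53.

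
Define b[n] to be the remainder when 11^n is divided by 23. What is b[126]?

We have b[0] = 1; b[1] = 11; b[2] = 6; b[3] = 20; b[4] = 13; b[5] = 5; b[6] = 9; b[7] = 7; b[8] = 8; b[9] = 19; b[10] = 2; b[11] = 22; b[12] = 12; b[13] = 17; b[14] = 3; b[15] = 10; b[16] = 18; b[17] = 14; b[18] = 16; b[19] = 15; b[20] = 4; b[21] = 21; b[22] = 1.
Since b[22] = b[0] = 1, the sequence is periodic with period 22.
So b[126] = b[0 + ((126-0) mod 22)] = b[16] = 18.

18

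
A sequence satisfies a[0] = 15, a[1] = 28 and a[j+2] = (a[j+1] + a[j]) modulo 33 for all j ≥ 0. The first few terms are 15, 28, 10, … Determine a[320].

Listing terms: a[0] = 15; a[1] = 28; a[2] = 10; a[3] = 5; a[4] = 15; a[5] = 20; a[6] = 2; a[7] = 22; a[8] = 24; a[9] = 13; a[10] = 4; a[11] = 17; a[12] = 21; a[13] = 5; a[14] = 26; a[15] = 31; a[16] = 24; a[17] = 22; a[18] = 13; a[19] = 2; a[20] = 15; a[21] = 17; a[22] = 32; a[23] = 16; a[24] = 15; a[25] = 31; a[26] = 13; a[27] = 11; a[28] = 24; a[29] = 2; a[30] = 26; a[31] = 28; a[32] = 21; a[33] = 16; a[34] = 4; a[35] = 20; a[36] = 24; a[37] = 11; a[38] = 2; a[39] = 13; a[40] = 15; a[41] = 28.
The sequence repeats with period 40.
(320 - 0) mod 40 = 0, so a[320] = a[0] = 15.

15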